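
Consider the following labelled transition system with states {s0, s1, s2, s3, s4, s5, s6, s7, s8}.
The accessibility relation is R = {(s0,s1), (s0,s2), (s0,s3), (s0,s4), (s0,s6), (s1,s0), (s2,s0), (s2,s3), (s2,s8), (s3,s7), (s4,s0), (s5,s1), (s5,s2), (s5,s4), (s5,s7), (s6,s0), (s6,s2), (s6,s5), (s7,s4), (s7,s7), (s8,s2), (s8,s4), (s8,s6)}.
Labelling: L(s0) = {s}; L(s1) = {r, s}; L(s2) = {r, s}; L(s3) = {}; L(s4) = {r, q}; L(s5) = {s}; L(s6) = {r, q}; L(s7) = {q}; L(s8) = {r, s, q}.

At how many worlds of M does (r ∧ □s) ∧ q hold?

2

Recall that □ψ holds at a world iff ψ holds at every accessible world, and ◇ψ holds iff ψ holds at some accessible world.
Let φ = (r ∧ □s) ∧ q. Evaluate φ at each world:
  s0 (successors {s1, s2, s3, s4, s6}): φ is false.
  s1 (successors {s0}): φ is false.
  s2 (successors {s0, s3, s8}): φ is false.
  s3 (successors {s7}): φ is false.
  s4 (successors {s0}): φ is true.
  s5 (successors {s1, s2, s4, s7}): φ is false.
  s6 (successors {s0, s2, s5}): φ is true.
  s7 (successors {s4, s7}): φ is false.
  s8 (successors {s2, s4, s6}): φ is false.
For instance, at s8:
  At s8: r ∧ □s is false, q is true, so (r ∧ □s) ∧ q is false.
    At s8: r is true, □s is false, so r ∧ □s is false.
      At s8: □s requires s at every successor {s2, s4, s6}.
        s fails at s4, so □s is false at s8.
Satisfying worlds: {s4, s6}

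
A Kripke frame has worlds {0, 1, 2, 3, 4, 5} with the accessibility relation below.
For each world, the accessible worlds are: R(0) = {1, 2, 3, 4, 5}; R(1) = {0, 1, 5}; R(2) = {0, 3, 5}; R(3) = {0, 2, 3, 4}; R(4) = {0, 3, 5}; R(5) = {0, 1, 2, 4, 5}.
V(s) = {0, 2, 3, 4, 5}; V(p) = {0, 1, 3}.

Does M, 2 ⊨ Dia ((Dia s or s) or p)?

Recall that Dia ψ holds at a world iff ψ holds at some accessible world.
At 2: Dia ((Dia s or s) or p) requires (Dia s or s) or p at some successor in {0, 3, 5}.
  (Dia s or s) or p holds at 0, so Dia ((Dia s or s) or p) is true at 2.
    At 0: Dia s or s is true, p is true, so (Dia s or s) or p is true.
      At 0: Dia s is true, s is true, so Dia s or s is true.

Yes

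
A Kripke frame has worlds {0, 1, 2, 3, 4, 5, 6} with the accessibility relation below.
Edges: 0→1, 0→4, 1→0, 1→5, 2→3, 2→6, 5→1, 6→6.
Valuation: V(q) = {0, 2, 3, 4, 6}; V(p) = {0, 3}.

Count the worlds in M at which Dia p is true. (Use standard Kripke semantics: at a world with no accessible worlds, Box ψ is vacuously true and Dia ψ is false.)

Let φ = Dia p. Evaluate φ at each world:
  0 (successors {1, 4}): φ is false.
  1 (successors {0, 5}): φ is true.
  2 (successors {3, 6}): φ is true.
  3 (successors ∅): φ is false.
  4 (successors ∅): φ is false.
  5 (successors {1}): φ is false.
  6 (successors {6}): φ is false.
For instance, at 5:
  At 5: Dia p requires p at some successor in {1}.
    At 1: p is false.
  So Dia p is false at 5.
Satisfying worlds: {1, 2}

2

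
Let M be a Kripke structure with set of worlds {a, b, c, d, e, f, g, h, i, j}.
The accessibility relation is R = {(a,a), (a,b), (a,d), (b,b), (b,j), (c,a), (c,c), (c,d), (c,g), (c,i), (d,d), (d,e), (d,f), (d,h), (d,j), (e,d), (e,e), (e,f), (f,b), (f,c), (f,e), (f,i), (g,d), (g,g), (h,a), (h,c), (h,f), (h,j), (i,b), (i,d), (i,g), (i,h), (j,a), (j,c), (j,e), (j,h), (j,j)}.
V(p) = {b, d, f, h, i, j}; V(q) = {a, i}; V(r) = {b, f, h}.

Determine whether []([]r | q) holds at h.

Recall that []ψ holds at a world iff ψ holds at every accessible world, and <>ψ holds iff ψ holds at some accessible world.
At h: []([]r | q) requires []r | q at every successor {a, c, f, j}.
  []r | q fails at c, so []([]r | q) is false at h.
    At c: []r is false, q is false, so []r | q is false.
      At c: []r requires r at every successor {a, c, d, g, i}.
        r fails at a, so []r is false at c.

No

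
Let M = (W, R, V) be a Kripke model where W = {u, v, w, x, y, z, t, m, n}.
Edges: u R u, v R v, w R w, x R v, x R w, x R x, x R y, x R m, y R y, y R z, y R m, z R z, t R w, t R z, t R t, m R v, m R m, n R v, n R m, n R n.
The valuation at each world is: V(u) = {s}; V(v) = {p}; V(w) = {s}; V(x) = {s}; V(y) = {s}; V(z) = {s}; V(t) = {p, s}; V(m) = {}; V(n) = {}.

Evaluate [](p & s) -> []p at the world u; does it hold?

Recall that []ψ holds at a world iff ψ holds at every accessible world, and <>ψ holds iff ψ holds at some accessible world.
At u: [](p & s) is false, []p is false, so [](p & s) -> []p is true.
  At u: [](p & s) requires p & s at every successor {u}.
    p & s fails at u, so [](p & s) is false at u.
  At u: []p requires p at every successor {u}.
    p fails at u, so []p is false at u.

Yes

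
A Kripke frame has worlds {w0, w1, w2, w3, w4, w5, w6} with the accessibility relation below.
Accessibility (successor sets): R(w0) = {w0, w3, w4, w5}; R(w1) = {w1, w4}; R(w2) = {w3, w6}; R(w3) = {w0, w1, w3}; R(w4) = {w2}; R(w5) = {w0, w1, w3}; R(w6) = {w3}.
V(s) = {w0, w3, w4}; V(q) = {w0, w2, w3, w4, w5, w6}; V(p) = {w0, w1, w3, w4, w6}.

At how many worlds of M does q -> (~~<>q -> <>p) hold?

6

Let φ = q -> (~~<>q -> <>p). Evaluate φ at each world:
  w0 (successors {w0, w3, w4, w5}): φ is true.
  w1 (successors {w1, w4}): φ is true.
  w2 (successors {w3, w6}): φ is true.
  w3 (successors {w0, w1, w3}): φ is true.
  w4 (successors {w2}): φ is false.
  w5 (successors {w0, w1, w3}): φ is true.
  w6 (successors {w3}): φ is true.
For instance, at w4:
  At w4: q is true, ~~<>q -> <>p is false, so q -> (~~<>q -> <>p) is false.
    At w4: ~~<>q is true, <>p is false, so ~~<>q -> <>p is false.
      At w4: ~<>q is false, so ~~<>q is true.
      At w4: <>p requires p at some successor in {w2}.
        At w2: p is false.
      So <>p is false at w4.
Satisfying worlds: {w0, w1, w2, w3, w5, w6}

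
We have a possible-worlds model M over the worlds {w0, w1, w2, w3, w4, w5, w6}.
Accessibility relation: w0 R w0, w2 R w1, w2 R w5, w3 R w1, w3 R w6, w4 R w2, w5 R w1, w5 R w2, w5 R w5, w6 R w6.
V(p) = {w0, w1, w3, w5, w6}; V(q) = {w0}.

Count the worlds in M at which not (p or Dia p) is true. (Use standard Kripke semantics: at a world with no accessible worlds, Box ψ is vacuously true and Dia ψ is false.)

1

Let φ = not (p or Dia p). Evaluate φ at each world:
  w0 (successors {w0}): φ is false.
  w1 (successors ∅): φ is false.
  w2 (successors {w1, w5}): φ is false.
  w3 (successors {w1, w6}): φ is false.
  w4 (successors {w2}): φ is true.
  w5 (successors {w1, w2, w5}): φ is false.
  w6 (successors {w6}): φ is false.
For instance, at w5:
  At w5: p or Dia p is true, so not (p or Dia p) is false.
    At w5: p is true, Dia p is true, so p or Dia p is true.
      At w5: Dia p requires p at some successor in {w1, w2, w5}.
        p holds at w1, so Dia p is true at w5.
Satisfying worlds: {w4}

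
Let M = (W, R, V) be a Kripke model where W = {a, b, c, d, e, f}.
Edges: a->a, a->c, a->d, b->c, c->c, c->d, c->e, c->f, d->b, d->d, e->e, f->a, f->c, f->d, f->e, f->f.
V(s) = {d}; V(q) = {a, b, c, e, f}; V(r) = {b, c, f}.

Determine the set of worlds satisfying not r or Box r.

a, b, d, e

Let φ = not r or Box r. Evaluate φ at each world:
  a (successors {a, c, d}): φ is true.
  b (successors {c}): φ is true.
  c (successors {c, d, e, f}): φ is false.
  d (successors {b, d}): φ is true.
  e (successors {e}): φ is true.
  f (successors {a, c, d, e, f}): φ is false.
For instance, at e:
  At e: not r is true, Box r is false, so not r or Box r is true.
    At e: Box r requires r at every successor {e}.
      r fails at e, so Box r is false at e.
Satisfying worlds: {a, b, d, e}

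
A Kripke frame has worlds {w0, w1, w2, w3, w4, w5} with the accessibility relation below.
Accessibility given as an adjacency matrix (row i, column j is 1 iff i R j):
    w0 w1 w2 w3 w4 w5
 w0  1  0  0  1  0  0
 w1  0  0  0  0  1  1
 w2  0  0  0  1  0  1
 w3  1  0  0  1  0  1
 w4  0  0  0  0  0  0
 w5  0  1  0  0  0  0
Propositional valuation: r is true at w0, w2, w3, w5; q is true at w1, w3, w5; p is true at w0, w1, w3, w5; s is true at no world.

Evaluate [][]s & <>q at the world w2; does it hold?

No

At w2: [][]s is false, <>q is true, so [][]s & <>q is false.
  At w2: [][]s requires []s at every successor {w3, w5}.
    []s fails at w3, so [][]s is false at w2.
      At w3: []s requires s at every successor {w0, w3, w5}.
        s fails at w0, so []s is false at w3.
  At w2: <>q requires q at some successor in {w3, w5}.
    q holds at w3, so <>q is true at w2.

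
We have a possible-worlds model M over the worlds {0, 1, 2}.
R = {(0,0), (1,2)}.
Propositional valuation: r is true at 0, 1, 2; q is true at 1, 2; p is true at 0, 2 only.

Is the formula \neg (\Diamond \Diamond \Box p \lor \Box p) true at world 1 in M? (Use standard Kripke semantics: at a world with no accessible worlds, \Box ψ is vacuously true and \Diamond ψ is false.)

No

Recall that \Box ψ holds at a world iff ψ holds at every accessible world, and \Diamond ψ holds iff ψ holds at some accessible world.
At 1: \Diamond \Diamond \Box p \lor \Box p is true, so \neg (\Diamond \Diamond \Box p \lor \Box p) is false.
  At 1: \Diamond \Diamond \Box p is false, \Box p is true, so \Diamond \Diamond \Box p \lor \Box p is true.
    At 1: \Diamond \Diamond \Box p requires \Diamond \Box p at some successor in {2}.
      At 2: \Diamond \Box p is false.
    So \Diamond \Diamond \Box p is false at 1.
    At 1: \Box p requires p at every successor {2}.
      At 2: p is true.
    So \Box p is true at 1.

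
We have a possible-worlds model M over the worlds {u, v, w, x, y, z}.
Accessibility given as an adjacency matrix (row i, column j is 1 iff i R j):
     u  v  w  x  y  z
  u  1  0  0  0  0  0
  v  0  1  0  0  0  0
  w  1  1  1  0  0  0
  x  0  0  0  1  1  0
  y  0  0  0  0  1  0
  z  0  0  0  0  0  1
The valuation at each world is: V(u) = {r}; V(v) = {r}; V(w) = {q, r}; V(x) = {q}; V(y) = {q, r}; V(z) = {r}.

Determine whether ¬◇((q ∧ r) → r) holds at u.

No

Recall that ◇ψ holds at a world iff ψ holds at some accessible world.
At u: ◇((q ∧ r) → r) is true, so ¬◇((q ∧ r) → r) is false.
  At u: ◇((q ∧ r) → r) requires (q ∧ r) → r at some successor in {u}.
    (q ∧ r) → r holds at u, so ◇((q ∧ r) → r) is true at u.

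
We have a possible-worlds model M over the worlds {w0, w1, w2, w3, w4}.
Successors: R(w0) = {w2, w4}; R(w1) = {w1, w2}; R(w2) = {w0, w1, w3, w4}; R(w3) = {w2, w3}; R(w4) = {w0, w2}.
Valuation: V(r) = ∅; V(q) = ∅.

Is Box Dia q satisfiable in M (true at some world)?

Let φ = Box Dia q. Evaluate φ at each world:
  w0 (successors {w2, w4}): φ is false.
  w1 (successors {w1, w2}): φ is false.
  w2 (successors {w0, w1, w3, w4}): φ is false.
  w3 (successors {w2, w3}): φ is false.
  w4 (successors {w0, w2}): φ is false.
For instance, at w2:
  At w2: Box Dia q requires Dia q at every successor {w0, w1, w3, w4}.
    Dia q fails at w0, so Box Dia q is false at w2.
      At w0: Dia q requires q at some successor in {w2, w4}.
        At w2: q is false.
        At w4: q is false.
      So Dia q is false at w0.

No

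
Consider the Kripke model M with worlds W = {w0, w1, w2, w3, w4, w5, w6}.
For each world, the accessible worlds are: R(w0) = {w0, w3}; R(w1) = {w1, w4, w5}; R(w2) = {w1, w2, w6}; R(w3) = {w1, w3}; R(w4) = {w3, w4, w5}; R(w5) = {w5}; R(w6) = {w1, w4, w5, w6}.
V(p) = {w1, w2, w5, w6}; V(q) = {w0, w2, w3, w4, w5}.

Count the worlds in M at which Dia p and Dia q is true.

Let φ = Dia p and Dia q. Evaluate φ at each world:
  w0 (successors {w0, w3}): φ is false.
  w1 (successors {w1, w4, w5}): φ is true.
  w2 (successors {w1, w2, w6}): φ is true.
  w3 (successors {w1, w3}): φ is true.
  w4 (successors {w3, w4, w5}): φ is true.
  w5 (successors {w5}): φ is true.
  w6 (successors {w1, w4, w5, w6}): φ is true.
For instance, at w1:
  At w1: Dia p is true, Dia q is true, so Dia p and Dia q is true.
    At w1: Dia p requires p at some successor in {w1, w4, w5}.
      p holds at w1, so Dia p is true at w1.
    At w1: Dia q requires q at some successor in {w1, w4, w5}.
      q holds at w4, so Dia q is true at w1.
Satisfying worlds: {w1, w2, w3, w4, w5, w6}

6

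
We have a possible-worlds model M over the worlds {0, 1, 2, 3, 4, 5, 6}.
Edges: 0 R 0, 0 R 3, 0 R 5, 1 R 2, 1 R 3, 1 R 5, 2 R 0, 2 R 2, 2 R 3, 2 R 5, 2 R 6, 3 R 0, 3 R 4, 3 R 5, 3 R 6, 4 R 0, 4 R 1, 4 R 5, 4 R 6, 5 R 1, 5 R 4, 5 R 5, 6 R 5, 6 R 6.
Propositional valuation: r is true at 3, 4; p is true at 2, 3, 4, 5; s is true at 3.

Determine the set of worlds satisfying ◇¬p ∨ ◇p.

0, 1, 2, 3, 4, 5, 6

Let φ = ◇¬p ∨ ◇p. Evaluate φ at each world:
  0 (successors {0, 3, 5}): φ is true.
  1 (successors {2, 3, 5}): φ is true.
  2 (successors {0, 2, 3, 5, 6}): φ is true.
  3 (successors {0, 4, 5, 6}): φ is true.
  4 (successors {0, 1, 5, 6}): φ is true.
  5 (successors {1, 4, 5}): φ is true.
  6 (successors {5, 6}): φ is true.
For instance, at 2:
  At 2: ◇¬p is true, ◇p is true, so ◇¬p ∨ ◇p is true.
    At 2: ◇¬p requires ¬p at some successor in {0, 2, 3, 5, 6}.
      ¬p holds at 0, so ◇¬p is true at 2.
    At 2: ◇p requires p at some successor in {0, 2, 3, 5, 6}.
      p holds at 2, so ◇p is true at 2.
Satisfying worlds: {0, 1, 2, 3, 4, 5, 6}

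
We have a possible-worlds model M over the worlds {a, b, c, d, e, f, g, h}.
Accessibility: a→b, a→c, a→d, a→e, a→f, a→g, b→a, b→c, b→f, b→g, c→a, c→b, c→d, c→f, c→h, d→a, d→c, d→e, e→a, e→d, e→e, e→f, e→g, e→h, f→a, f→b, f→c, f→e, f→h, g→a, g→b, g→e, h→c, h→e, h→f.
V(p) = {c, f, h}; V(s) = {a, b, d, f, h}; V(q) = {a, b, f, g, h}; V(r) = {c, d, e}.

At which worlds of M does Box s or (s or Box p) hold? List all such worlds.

Let φ = Box s or (s or Box p). Evaluate φ at each world:
  a (successors {b, c, d, e, f, g}): φ is true.
  b (successors {a, c, f, g}): φ is true.
  c (successors {a, b, d, f, h}): φ is true.
  d (successors {a, c, e}): φ is true.
  e (successors {a, d, e, f, g, h}): φ is false.
  f (successors {a, b, c, e, h}): φ is true.
  g (successors {a, b, e}): φ is false.
  h (successors {c, e, f}): φ is true.
For instance, at b:
  At b: Box s is false, s or Box p is true, so Box s or (s or Box p) is true.
    At b: Box s requires s at every successor {a, c, f, g}.
      s fails at c, so Box s is false at b.
    At b: s is true, Box p is false, so s or Box p is true.
      At b: Box p requires p at every successor {a, c, f, g}.
        p fails at a, so Box p is false at b.
Satisfying worlds: {a, b, c, d, f, h}

a, b, c, d, f, h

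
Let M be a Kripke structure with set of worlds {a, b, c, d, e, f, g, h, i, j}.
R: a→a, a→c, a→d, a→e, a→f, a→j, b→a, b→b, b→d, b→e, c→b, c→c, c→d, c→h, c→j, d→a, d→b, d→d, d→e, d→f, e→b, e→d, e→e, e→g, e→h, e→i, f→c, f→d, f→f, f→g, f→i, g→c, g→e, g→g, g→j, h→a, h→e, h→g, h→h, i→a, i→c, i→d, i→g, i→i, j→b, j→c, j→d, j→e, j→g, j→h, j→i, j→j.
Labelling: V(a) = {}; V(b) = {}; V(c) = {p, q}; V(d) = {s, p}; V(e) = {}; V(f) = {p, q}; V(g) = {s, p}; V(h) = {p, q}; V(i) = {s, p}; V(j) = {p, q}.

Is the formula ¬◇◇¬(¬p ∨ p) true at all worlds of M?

Yes

Let φ = ¬◇◇¬(¬p ∨ p). Evaluate φ at each world:
  a (successors {a, c, d, e, f, j}): φ is true.
  b (successors {a, b, d, e}): φ is true.
  c (successors {b, c, d, h, j}): φ is true.
  d (successors {a, b, d, e, f}): φ is true.
  e (successors {b, d, e, g, h, i}): φ is true.
  f (successors {c, d, f, g, i}): φ is true.
  g (successors {c, e, g, j}): φ is true.
  h (successors {a, e, g, h}): φ is true.
  i (successors {a, c, d, g, i}): φ is true.
  j (successors {b, c, d, e, g, h, i, j}): φ is true.
For instance, at b:
  At b: ◇◇¬(¬p ∨ p) is false, so ¬◇◇¬(¬p ∨ p) is true.
    At b: ◇◇¬(¬p ∨ p) requires ◇¬(¬p ∨ p) at some successor in {a, b, d, e}.
      At a: ◇¬(¬p ∨ p) is false.
      At b: ◇¬(¬p ∨ p) is false.
      At d: ◇¬(¬p ∨ p) is false.
      At e: ◇¬(¬p ∨ p) is false.
    So ◇◇¬(¬p ∨ p) is false at b.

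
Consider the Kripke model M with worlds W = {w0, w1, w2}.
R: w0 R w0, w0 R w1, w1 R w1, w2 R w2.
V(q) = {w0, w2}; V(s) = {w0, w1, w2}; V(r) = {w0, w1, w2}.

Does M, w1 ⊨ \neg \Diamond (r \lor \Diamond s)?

No

At w1: \Diamond (r \lor \Diamond s) is true, so \neg \Diamond (r \lor \Diamond s) is false.
  At w1: \Diamond (r \lor \Diamond s) requires r \lor \Diamond s at some successor in {w1}.
    r \lor \Diamond s holds at w1, so \Diamond (r \lor \Diamond s) is true at w1.
      At w1: r is true, \Diamond s is true, so r \lor \Diamond s is true.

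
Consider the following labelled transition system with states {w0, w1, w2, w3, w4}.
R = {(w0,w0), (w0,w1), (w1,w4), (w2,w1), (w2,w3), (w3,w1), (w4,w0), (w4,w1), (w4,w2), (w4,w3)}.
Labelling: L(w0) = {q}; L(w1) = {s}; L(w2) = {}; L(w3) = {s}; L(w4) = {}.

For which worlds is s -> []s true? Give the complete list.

w0, w2, w3, w4

Recall that []ψ holds at a world iff ψ holds at every accessible world, and <>ψ holds iff ψ holds at some accessible world.
Let φ = s -> []s. Evaluate φ at each world:
  w0 (successors {w0, w1}): φ is true.
  w1 (successors {w4}): φ is false.
  w2 (successors {w1, w3}): φ is true.
  w3 (successors {w1}): φ is true.
  w4 (successors {w0, w1, w2, w3}): φ is true.
For instance, at w3:
  At w3: s is true, []s is true, so s -> []s is true.
    At w3: []s requires s at every successor {w1}.
      At w1: s is true.
    So []s is true at w3.
Satisfying worlds: {w0, w2, w3, w4}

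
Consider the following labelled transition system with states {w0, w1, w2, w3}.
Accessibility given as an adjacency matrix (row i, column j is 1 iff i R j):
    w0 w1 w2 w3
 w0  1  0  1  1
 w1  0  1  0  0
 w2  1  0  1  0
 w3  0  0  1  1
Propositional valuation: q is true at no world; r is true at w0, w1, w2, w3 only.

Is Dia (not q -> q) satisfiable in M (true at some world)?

No

Let φ = Dia (not q -> q). Evaluate φ at each world:
  w0 (successors {w0, w2, w3}): φ is false.
  w1 (successors {w1}): φ is false.
  w2 (successors {w0, w2}): φ is false.
  w3 (successors {w2, w3}): φ is false.
For instance, at w1:
  At w1: Dia (not q -> q) requires not q -> q at some successor in {w1}.
    At w1: not q -> q is false.
  So Dia (not q -> q) is false at w1.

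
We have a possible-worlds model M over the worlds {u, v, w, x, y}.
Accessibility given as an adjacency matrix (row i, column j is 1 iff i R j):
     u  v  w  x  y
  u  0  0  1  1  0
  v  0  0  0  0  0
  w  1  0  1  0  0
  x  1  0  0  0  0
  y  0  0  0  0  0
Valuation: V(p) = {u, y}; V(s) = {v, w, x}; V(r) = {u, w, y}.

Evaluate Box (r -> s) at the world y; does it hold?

At y: no accessible worlds, so Box (r -> s) holds vacuously.

Yes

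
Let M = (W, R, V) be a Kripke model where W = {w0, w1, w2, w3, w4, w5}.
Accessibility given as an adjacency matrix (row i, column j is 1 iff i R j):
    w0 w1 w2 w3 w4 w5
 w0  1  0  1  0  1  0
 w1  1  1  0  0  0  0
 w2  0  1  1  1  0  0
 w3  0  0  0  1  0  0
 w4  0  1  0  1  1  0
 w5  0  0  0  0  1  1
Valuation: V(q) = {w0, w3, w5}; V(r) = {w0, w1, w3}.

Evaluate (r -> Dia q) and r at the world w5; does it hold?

Recall that Dia ψ holds at a world iff ψ holds at some accessible world.
At w5: r -> Dia q is true, r is false, so (r -> Dia q) and r is false.
  At w5: r is false, Dia q is true, so r -> Dia q is true.
    At w5: Dia q requires q at some successor in {w4, w5}.
      q holds at w5, so Dia q is true at w5.

No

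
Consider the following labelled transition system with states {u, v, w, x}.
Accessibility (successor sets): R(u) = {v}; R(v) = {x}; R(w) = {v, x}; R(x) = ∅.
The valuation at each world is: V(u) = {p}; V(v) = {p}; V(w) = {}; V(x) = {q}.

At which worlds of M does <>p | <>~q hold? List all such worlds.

Let φ = <>p | <>~q. Evaluate φ at each world:
  u (successors {v}): φ is true.
  v (successors {x}): φ is false.
  w (successors {v, x}): φ is true.
  x (successors ∅): φ is false.
For instance, at w:
  At w: <>p is true, <>~q is true, so <>p | <>~q is true.
    At w: <>p requires p at some successor in {v, x}.
      p holds at v, so <>p is true at w.
    At w: <>~q requires ~q at some successor in {v, x}.
      ~q holds at v, so <>~q is true at w.
Satisfying worlds: {u, w}

u, w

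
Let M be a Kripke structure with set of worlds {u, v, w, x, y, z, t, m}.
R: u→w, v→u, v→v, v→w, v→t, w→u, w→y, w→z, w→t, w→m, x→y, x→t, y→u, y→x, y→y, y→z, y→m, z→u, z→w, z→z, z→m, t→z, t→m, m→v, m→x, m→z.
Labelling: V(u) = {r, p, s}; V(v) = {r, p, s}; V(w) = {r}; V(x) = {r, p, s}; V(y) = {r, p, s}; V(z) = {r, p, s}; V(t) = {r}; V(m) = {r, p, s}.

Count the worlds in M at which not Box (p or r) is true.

Recall that Box ψ holds at a world iff ψ holds at every accessible world, and Dia ψ holds iff ψ holds at some accessible world.
Let φ = not Box (p or r). Evaluate φ at each world:
  u (successors {w}): φ is false.
  v (successors {u, v, w, t}): φ is false.
  w (successors {u, y, z, t, m}): φ is false.
  x (successors {y, t}): φ is false.
  y (successors {u, x, y, z, m}): φ is false.
  z (successors {u, w, z, m}): φ is false.
  t (successors {z, m}): φ is false.
  m (successors {v, x, z}): φ is false.
For instance, at x:
  At x: Box (p or r) is true, so not Box (p or r) is false.
    At x: Box (p or r) requires p or r at every successor {y, t}.
      At y: p or r is true.
      At t: p or r is true.
    So Box (p or r) is true at x.
Satisfying worlds: none.

0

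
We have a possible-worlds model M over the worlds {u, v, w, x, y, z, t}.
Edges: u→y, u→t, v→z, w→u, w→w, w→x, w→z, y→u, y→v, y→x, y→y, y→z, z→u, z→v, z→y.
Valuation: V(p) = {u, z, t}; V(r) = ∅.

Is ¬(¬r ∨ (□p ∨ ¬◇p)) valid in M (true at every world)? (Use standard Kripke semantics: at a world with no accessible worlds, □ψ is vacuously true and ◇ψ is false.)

Recall that □ψ holds at a world iff ψ holds at every accessible world, and ◇ψ holds iff ψ holds at some accessible world.
Let φ = ¬(¬r ∨ (□p ∨ ¬◇p)). Evaluate φ at each world:
  u (successors {y, t}): φ is false.
  v (successors {z}): φ is false.
  w (successors {u, w, x, z}): φ is false.
  x (successors ∅): φ is false.
  y (successors {u, v, x, y, z}): φ is false.
  z (successors {u, v, y}): φ is false.
  t (successors ∅): φ is false.
Detail at u (counterexample):
  At u: ¬r ∨ (□p ∨ ¬◇p) is true, so ¬(¬r ∨ (□p ∨ ¬◇p)) is false.
    At u: ¬r is true, □p ∨ ¬◇p is false, so ¬r ∨ (□p ∨ ¬◇p) is true.
      At u: □p is false, ¬◇p is false, so □p ∨ ¬◇p is false.

No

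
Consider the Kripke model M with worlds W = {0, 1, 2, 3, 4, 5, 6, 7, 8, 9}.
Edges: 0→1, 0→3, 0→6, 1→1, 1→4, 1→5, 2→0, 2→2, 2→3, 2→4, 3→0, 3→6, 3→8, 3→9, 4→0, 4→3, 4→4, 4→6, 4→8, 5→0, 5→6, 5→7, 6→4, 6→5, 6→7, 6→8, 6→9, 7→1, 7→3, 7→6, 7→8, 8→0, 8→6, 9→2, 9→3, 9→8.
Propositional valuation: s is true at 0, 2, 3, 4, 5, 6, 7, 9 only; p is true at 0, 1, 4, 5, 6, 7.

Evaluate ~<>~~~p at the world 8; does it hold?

At 8: <>~~~p is false, so ~<>~~~p is true.
  At 8: <>~~~p requires ~~~p at some successor in {0, 6}.
    At 0: ~~~p is false.
    At 6: ~~~p is false.
  So <>~~~p is false at 8.

Yes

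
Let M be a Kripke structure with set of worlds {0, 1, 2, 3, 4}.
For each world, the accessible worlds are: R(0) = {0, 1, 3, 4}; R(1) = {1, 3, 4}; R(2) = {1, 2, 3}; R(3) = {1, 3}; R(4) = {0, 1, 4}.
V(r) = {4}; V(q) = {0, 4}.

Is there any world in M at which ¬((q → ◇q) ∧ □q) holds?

Yes

Recall that □ψ holds at a world iff ψ holds at every accessible world, and ◇ψ holds iff ψ holds at some accessible world.
Let φ = ¬((q → ◇q) ∧ □q). Evaluate φ at each world:
  0 (successors {0, 1, 3, 4}): φ is true.
  1 (successors {1, 3, 4}): φ is true.
  2 (successors {1, 2, 3}): φ is true.
  3 (successors {1, 3}): φ is true.
  4 (successors {0, 1, 4}): φ is true.
Detail at 0 (witness):
  At 0: (q → ◇q) ∧ □q is false, so ¬((q → ◇q) ∧ □q) is true.
    At 0: q → ◇q is true, □q is false, so (q → ◇q) ∧ □q is false.
      At 0: q is true, ◇q is true, so q → ◇q is true.
      At 0: □q requires q at every successor {0, 1, 3, 4}.
        q fails at 1, so □q is false at 0.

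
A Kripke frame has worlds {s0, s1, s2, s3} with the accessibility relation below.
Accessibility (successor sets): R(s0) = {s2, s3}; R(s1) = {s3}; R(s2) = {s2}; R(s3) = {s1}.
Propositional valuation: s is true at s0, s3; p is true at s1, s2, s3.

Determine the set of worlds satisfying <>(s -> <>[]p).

Let φ = <>(s -> <>[]p). Evaluate φ at each world:
  s0 (successors {s2, s3}): φ is true.
  s1 (successors {s3}): φ is true.
  s2 (successors {s2}): φ is true.
  s3 (successors {s1}): φ is true.
For instance, at s0:
  At s0: <>(s -> <>[]p) requires s -> <>[]p at some successor in {s2, s3}.
    s -> <>[]p holds at s2, so <>(s -> <>[]p) is true at s0.
      At s2: s is false, <>[]p is true, so s -> <>[]p is true.
Satisfying worlds: {s0, s1, s2, s3}

s0, s1, s2, s3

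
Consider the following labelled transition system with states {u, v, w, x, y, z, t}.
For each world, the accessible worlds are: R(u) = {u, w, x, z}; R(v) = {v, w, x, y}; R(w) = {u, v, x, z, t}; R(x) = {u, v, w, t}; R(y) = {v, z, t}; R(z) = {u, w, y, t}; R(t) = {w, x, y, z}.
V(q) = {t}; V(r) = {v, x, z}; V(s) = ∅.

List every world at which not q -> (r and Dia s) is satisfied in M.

Recall that Dia ψ holds at a world iff ψ holds at some accessible world.
Let φ = not q -> (r and Dia s). Evaluate φ at each world:
  u (successors {u, w, x, z}): φ is false.
  v (successors {v, w, x, y}): φ is false.
  w (successors {u, v, x, z, t}): φ is false.
  x (successors {u, v, w, t}): φ is false.
  y (successors {v, z, t}): φ is false.
  z (successors {u, w, y, t}): φ is false.
  t (successors {w, x, y, z}): φ is true.
For instance, at u:
  At u: not q is true, r and Dia s is false, so not q -> (r and Dia s) is false.
    At u: r is false, Dia s is false, so r and Dia s is false.
      At u: Dia s requires s at some successor in {u, w, x, z}.
        At u: s is false.
        At w: s is false.
        At x: s is false.
        At z: s is false.
      So Dia s is false at u.
Satisfying worlds: {t}

t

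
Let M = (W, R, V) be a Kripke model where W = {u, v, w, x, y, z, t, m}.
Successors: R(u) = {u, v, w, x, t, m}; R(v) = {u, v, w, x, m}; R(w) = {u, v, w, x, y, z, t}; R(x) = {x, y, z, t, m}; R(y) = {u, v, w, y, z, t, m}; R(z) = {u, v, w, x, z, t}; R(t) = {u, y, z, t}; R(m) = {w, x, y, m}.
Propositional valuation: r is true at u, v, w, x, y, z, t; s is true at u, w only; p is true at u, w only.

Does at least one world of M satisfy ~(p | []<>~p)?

No

Let φ = ~(p | []<>~p). Evaluate φ at each world:
  u (successors {u, v, w, x, t, m}): φ is false.
  v (successors {u, v, w, x, m}): φ is false.
  w (successors {u, v, w, x, y, z, t}): φ is false.
  x (successors {x, y, z, t, m}): φ is false.
  y (successors {u, v, w, y, z, t, m}): φ is false.
  z (successors {u, v, w, x, z, t}): φ is false.
  t (successors {u, y, z, t}): φ is false.
  m (successors {w, x, y, m}): φ is false.
For instance, at y:
  At y: p | []<>~p is true, so ~(p | []<>~p) is false.
    At y: p is false, []<>~p is true, so p | []<>~p is true.
      At y: []<>~p requires <>~p at every successor {u, v, w, y, z, t, m}.
        At u: <>~p is true.
        At v: <>~p is true.
        At w: <>~p is true.
        At y: <>~p is true.
        At z: <>~p is true.
        At t: <>~p is true.
        At m: <>~p is true.
      So []<>~p is true at y.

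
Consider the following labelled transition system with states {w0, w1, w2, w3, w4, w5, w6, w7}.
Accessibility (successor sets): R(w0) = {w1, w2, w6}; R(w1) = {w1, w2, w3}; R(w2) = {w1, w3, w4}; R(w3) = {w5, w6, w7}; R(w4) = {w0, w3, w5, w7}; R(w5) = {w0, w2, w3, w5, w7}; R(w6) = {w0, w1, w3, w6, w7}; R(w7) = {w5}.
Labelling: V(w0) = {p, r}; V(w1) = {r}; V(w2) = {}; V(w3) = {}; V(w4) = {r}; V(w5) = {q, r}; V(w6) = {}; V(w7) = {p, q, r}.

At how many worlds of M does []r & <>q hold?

1

Let φ = []r & <>q. Evaluate φ at each world:
  w0 (successors {w1, w2, w6}): φ is false.
  w1 (successors {w1, w2, w3}): φ is false.
  w2 (successors {w1, w3, w4}): φ is false.
  w3 (successors {w5, w6, w7}): φ is false.
  w4 (successors {w0, w3, w5, w7}): φ is false.
  w5 (successors {w0, w2, w3, w5, w7}): φ is false.
  w6 (successors {w0, w1, w3, w6, w7}): φ is false.
  w7 (successors {w5}): φ is true.
For instance, at w2:
  At w2: []r is false, <>q is false, so []r & <>q is false.
    At w2: []r requires r at every successor {w1, w3, w4}.
      r fails at w3, so []r is false at w2.
    At w2: <>q requires q at some successor in {w1, w3, w4}.
      At w1: q is false.
      At w3: q is false.
      At w4: q is false.
    So <>q is false at w2.
Satisfying worlds: {w7}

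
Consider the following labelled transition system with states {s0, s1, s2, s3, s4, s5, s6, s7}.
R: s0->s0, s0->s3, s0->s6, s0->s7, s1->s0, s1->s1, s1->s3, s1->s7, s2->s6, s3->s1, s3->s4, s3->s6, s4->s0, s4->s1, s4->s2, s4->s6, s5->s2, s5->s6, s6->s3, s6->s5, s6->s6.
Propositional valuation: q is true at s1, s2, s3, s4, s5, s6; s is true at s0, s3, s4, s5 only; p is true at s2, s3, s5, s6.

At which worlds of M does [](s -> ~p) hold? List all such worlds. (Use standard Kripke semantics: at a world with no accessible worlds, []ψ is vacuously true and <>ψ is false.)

s2, s3, s4, s5, s7

Recall that []ψ holds at a world iff ψ holds at every accessible world, and <>ψ holds iff ψ holds at some accessible world.
Let φ = [](s -> ~p). Evaluate φ at each world:
  s0 (successors {s0, s3, s6, s7}): φ is false.
  s1 (successors {s0, s1, s3, s7}): φ is false.
  s2 (successors {s6}): φ is true.
  s3 (successors {s1, s4, s6}): φ is true.
  s4 (successors {s0, s1, s2, s6}): φ is true.
  s5 (successors {s2, s6}): φ is true.
  s6 (successors {s3, s5, s6}): φ is false.
  s7 (successors ∅): φ is true.
For instance, at s5:
  At s5: [](s -> ~p) requires s -> ~p at every successor {s2, s6}.
    At s2: s -> ~p is true.
    At s6: s -> ~p is true.
  So [](s -> ~p) is true at s5.
Satisfying worlds: {s2, s3, s4, s5, s7}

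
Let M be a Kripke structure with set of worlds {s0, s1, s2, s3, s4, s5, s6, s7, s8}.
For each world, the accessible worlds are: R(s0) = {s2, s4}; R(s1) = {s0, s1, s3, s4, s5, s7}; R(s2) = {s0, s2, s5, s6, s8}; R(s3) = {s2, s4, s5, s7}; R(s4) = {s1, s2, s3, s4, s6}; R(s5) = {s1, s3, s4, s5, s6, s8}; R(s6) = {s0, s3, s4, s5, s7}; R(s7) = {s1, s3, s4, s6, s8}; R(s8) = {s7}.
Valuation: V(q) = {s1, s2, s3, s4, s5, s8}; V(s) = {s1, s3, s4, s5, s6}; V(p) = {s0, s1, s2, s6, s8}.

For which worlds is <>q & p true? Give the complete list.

Let φ = <>q & p. Evaluate φ at each world:
  s0 (successors {s2, s4}): φ is true.
  s1 (successors {s0, s1, s3, s4, s5, s7}): φ is true.
  s2 (successors {s0, s2, s5, s6, s8}): φ is true.
  s3 (successors {s2, s4, s5, s7}): φ is false.
  s4 (successors {s1, s2, s3, s4, s6}): φ is false.
  s5 (successors {s1, s3, s4, s5, s6, s8}): φ is false.
  s6 (successors {s0, s3, s4, s5, s7}): φ is true.
  s7 (successors {s1, s3, s4, s6, s8}): φ is false.
  s8 (successors {s7}): φ is false.
For instance, at s1:
  At s1: <>q is true, p is true, so <>q & p is true.
    At s1: <>q requires q at some successor in {s0, s1, s3, s4, s5, s7}.
      q holds at s1, so <>q is true at s1.
Satisfying worlds: {s0, s1, s2, s6}

s0, s1, s2, s6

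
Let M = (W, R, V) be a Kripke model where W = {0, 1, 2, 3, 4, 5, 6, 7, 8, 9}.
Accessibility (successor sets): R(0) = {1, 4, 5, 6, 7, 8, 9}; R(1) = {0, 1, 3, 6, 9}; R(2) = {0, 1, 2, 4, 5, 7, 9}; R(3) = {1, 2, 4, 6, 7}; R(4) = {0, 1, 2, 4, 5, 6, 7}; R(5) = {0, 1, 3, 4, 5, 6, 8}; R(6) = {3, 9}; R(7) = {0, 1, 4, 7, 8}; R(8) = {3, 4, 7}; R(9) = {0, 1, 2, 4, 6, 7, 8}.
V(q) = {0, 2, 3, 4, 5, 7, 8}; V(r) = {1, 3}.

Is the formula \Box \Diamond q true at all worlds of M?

Recall that \Box ψ holds at a world iff ψ holds at every accessible world, and \Diamond ψ holds iff ψ holds at some accessible world.
Let φ = \Box \Diamond q. Evaluate φ at each world:
  0 (successors {1, 4, 5, 6, 7, 8, 9}): φ is true.
  1 (successors {0, 1, 3, 6, 9}): φ is true.
  2 (successors {0, 1, 2, 4, 5, 7, 9}): φ is true.
  3 (successors {1, 2, 4, 6, 7}): φ is true.
  4 (successors {0, 1, 2, 4, 5, 6, 7}): φ is true.
  5 (successors {0, 1, 3, 4, 5, 6, 8}): φ is true.
  6 (successors {3, 9}): φ is true.
  7 (successors {0, 1, 4, 7, 8}): φ is true.
  8 (successors {3, 4, 7}): φ is true.
  9 (successors {0, 1, 2, 4, 6, 7, 8}): φ is true.
For instance, at 9:
  At 9: \Box \Diamond q requires \Diamond q at every successor {0, 1, 2, 4, 6, 7, 8}.
    At 0: \Diamond q is true.
    At 1: \Diamond q is true.
    At 2: \Diamond q is true.
    At 4: \Diamond q is true.
    At 6: \Diamond q is true.
    At 7: \Diamond q is true.
    At 8: \Diamond q is true.
  So \Box \Diamond q is true at 9.

Yes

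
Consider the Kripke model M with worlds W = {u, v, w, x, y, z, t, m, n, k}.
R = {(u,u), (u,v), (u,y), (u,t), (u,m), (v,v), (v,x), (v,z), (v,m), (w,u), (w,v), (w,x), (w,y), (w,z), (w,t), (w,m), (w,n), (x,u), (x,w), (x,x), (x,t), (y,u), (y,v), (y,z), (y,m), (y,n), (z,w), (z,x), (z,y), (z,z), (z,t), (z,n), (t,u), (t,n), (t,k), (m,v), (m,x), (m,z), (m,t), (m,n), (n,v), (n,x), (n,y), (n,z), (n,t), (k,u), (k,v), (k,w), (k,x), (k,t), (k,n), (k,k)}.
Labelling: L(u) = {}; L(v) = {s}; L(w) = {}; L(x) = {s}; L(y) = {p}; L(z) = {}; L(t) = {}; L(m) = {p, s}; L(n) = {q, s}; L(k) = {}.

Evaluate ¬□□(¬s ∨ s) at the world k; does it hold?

Recall that □ψ holds at a world iff ψ holds at every accessible world, and ◇ψ holds iff ψ holds at some accessible world.
At k: □□(¬s ∨ s) is true, so ¬□□(¬s ∨ s) is false.
  At k: □□(¬s ∨ s) requires □(¬s ∨ s) at every successor {u, v, w, x, t, n, k}.
    At u: □(¬s ∨ s) is true.
    At v: □(¬s ∨ s) is true.
    At w: □(¬s ∨ s) is true.
    At x: □(¬s ∨ s) is true.
    At t: □(¬s ∨ s) is true.
    At n: □(¬s ∨ s) is true.
    At k: □(¬s ∨ s) is true.
  So □□(¬s ∨ s) is true at k.

No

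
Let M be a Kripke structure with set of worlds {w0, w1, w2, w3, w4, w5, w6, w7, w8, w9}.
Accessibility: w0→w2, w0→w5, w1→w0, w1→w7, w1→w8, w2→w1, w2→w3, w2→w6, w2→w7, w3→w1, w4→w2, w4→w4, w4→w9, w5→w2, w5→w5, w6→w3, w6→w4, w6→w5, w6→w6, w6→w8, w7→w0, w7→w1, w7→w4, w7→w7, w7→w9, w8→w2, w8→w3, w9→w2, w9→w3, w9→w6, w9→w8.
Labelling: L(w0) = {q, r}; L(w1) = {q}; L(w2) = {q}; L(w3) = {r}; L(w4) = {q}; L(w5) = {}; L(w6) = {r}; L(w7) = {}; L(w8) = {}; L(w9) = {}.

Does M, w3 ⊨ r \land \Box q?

Yes

Recall that \Box ψ holds at a world iff ψ holds at every accessible world, and \Diamond ψ holds iff ψ holds at some accessible world.
At w3: r is true, \Box q is true, so r \land \Box q is true.
  At w3: \Box q requires q at every successor {w1}.
    At w1: q is true.
  So \Box q is true at w3.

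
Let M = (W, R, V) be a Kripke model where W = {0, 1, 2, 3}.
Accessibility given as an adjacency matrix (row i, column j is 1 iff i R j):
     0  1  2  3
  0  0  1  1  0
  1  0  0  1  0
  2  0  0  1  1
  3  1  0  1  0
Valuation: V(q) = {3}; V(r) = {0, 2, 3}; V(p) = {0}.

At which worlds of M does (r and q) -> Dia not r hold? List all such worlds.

0, 1, 2

Let φ = (r and q) -> Dia not r. Evaluate φ at each world:
  0 (successors {1, 2}): φ is true.
  1 (successors {2}): φ is true.
  2 (successors {2, 3}): φ is true.
  3 (successors {0, 2}): φ is false.
For instance, at 0:
  At 0: r and q is false, Dia not r is true, so (r and q) -> Dia not r is true.
    At 0: Dia not r requires not r at some successor in {1, 2}.
      not r holds at 1, so Dia not r is true at 0.
Satisfying worlds: {0, 1, 2}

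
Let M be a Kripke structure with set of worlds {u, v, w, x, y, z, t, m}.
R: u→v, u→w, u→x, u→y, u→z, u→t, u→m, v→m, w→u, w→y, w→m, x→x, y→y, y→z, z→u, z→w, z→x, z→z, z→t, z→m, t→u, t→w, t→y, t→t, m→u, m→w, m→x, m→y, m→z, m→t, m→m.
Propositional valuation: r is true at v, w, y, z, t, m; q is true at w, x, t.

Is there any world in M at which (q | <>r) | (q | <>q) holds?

Yes

Recall that <>ψ holds at a world iff ψ holds at some accessible world.
Let φ = (q | <>r) | (q | <>q). Evaluate φ at each world:
  u (successors {v, w, x, y, z, t, m}): φ is true.
  v (successors {m}): φ is true.
  w (successors {u, y, m}): φ is true.
  x (successors {x}): φ is true.
  y (successors {y, z}): φ is true.
  z (successors {u, w, x, z, t, m}): φ is true.
  t (successors {u, w, y, t}): φ is true.
  m (successors {u, w, x, y, z, t, m}): φ is true.
Detail at u (witness):
  At u: q | <>r is true, q | <>q is true, so (q | <>r) | (q | <>q) is true.
    At u: q is false, <>r is true, so q | <>r is true.
      At u: <>r requires r at some successor in {v, w, x, y, z, t, m}.
        r holds at v, so <>r is true at u.
    At u: q is false, <>q is true, so q | <>q is true.
      At u: <>q requires q at some successor in {v, w, x, y, z, t, m}.
        q holds at w, so <>q is true at u.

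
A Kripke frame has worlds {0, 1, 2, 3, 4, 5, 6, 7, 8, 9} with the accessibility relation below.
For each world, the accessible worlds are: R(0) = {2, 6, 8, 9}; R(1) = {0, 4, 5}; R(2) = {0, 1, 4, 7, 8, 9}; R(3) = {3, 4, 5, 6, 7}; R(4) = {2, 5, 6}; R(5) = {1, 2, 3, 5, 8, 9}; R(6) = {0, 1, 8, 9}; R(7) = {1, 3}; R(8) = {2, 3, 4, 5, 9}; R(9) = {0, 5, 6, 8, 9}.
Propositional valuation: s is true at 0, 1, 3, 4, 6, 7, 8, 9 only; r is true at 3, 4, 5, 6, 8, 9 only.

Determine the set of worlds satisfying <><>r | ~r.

0, 1, 2, 3, 4, 5, 6, 7, 8, 9

Recall that <>ψ holds at a world iff ψ holds at some accessible world.
Let φ = <><>r | ~r. Evaluate φ at each world:
  0 (successors {2, 6, 8, 9}): φ is true.
  1 (successors {0, 4, 5}): φ is true.
  2 (successors {0, 1, 4, 7, 8, 9}): φ is true.
  3 (successors {3, 4, 5, 6, 7}): φ is true.
  4 (successors {2, 5, 6}): φ is true.
  5 (successors {1, 2, 3, 5, 8, 9}): φ is true.
  6 (successors {0, 1, 8, 9}): φ is true.
  7 (successors {1, 3}): φ is true.
  8 (successors {2, 3, 4, 5, 9}): φ is true.
  9 (successors {0, 5, 6, 8, 9}): φ is true.
For instance, at 2:
  At 2: <><>r is true, ~r is true, so <><>r | ~r is true.
    At 2: <><>r requires <>r at some successor in {0, 1, 4, 7, 8, 9}.
      <>r holds at 0, so <><>r is true at 2.
Satisfying worlds: {0, 1, 2, 3, 4, 5, 6, 7, 8, 9}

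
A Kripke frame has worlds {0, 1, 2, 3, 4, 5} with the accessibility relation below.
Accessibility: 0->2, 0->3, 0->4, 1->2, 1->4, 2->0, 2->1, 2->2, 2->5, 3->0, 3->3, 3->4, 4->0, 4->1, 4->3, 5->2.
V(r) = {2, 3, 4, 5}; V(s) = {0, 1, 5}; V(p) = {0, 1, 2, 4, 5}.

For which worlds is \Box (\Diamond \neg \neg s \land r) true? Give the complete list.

Let φ = \Box (\Diamond \neg \neg s \land r). Evaluate φ at each world:
  0 (successors {2, 3, 4}): φ is true.
  1 (successors {2, 4}): φ is true.
  2 (successors {0, 1, 2, 5}): φ is false.
  3 (successors {0, 3, 4}): φ is false.
  4 (successors {0, 1, 3}): φ is false.
  5 (successors {2}): φ is true.
For instance, at 4:
  At 4: \Box (\Diamond \neg \neg s \land r) requires \Diamond \neg \neg s \land r at every successor {0, 1, 3}.
    \Diamond \neg \neg s \land r fails at 0, so \Box (\Diamond \neg \neg s \land r) is false at 4.
      At 0: \Diamond \neg \neg s is false, r is false, so \Diamond \neg \neg s \land r is false.
Satisfying worlds: {0, 1, 5}

0, 1, 5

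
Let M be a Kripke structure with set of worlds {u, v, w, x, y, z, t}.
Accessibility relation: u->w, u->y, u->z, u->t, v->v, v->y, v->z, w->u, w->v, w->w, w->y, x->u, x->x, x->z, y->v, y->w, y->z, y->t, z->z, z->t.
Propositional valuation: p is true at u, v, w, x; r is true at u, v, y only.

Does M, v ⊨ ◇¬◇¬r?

No

At v: ◇¬◇¬r requires ¬◇¬r at some successor in {v, y, z}.
  At v: ¬◇¬r is false.
  At y: ¬◇¬r is false.
  At z: ¬◇¬r is false.
So ◇¬◇¬r is false at v.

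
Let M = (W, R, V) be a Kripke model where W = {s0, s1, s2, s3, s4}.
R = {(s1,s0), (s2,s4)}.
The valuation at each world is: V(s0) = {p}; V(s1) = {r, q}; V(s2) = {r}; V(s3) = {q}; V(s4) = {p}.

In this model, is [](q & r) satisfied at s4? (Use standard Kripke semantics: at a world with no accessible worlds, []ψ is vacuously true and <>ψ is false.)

At s4: no accessible worlds, so [](q & r) holds vacuously.

Yes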